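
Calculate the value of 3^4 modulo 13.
4 = 4 (binary 100). Repeated squaring mod 13: 3^1 ≡ 3; 3^2 ≡ 3² = 9 ≡ 9; 3^4 ≡ 9² = 81 ≡ 3. So 3^4 ≡ 3 (mod 13).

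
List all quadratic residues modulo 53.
QRs mod 53: {1, 4, 6, 7, 9, 10, 11, 13, 15, 16, 17, 24, 25, 28, 29, 36, 37, 38, 40, 42, 43, 44, 46, 47, 49, 52}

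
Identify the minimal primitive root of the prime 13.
p - 1 = 12 has prime divisors 2, 3. h is a primitive root mod 13 iff h^(12/q) ≢ 1 (mod 13) for each such q.
h = 2: 2^6 ≡ 12, 2^4 ≡ 3 (mod 13); none is 1, so 2 has order 12 and is a primitive root.
The smallest primitive root mod 13 is g = 2.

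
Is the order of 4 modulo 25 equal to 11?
No, the actual order is 10, not 11.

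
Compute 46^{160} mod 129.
31

Using successive squaring:
Binary expansion of 160: 10100000
Powers of 46 mod 129 (each is the square of the previous):
  46^1 ≡ 46 (mod 129)
  46^2 ≡ 46² = 2116 ≡ 52 (mod 129)
  46^4 ≡ 52² = 2704 ≡ 124 (mod 129)
  46^8 ≡ 124² = 15376 ≡ 25 (mod 129)
  46^16 ≡ 25² = 625 ≡ 109 (mod 129)
  46^32 ≡ 109² = 11881 ≡ 13 (mod 129)
  46^64 ≡ 13² = 169 ≡ 40 (mod 129)
  46^128 ≡ 40² = 1600 ≡ 52 (mod 129)
160 = 128 + 32, so 46^160 = 46^128 × 46^32 ≡ 52 × 13 (mod 129)
Multiplying step by step:
  52 × 13 = 676 ≡ 31 (mod 129)
Result: 46^160 ≡ 31 (mod 129)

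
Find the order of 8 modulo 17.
Powers of 8 mod 17: 8^1≡8, 8^2≡13, 8^3≡2, 8^4≡16, 8^5≡9, 8^6≡4, 8^7≡15, 8^8≡1. Order = 8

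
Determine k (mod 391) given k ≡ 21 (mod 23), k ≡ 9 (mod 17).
366

Using the Chinese Remainder Theorem:
M = product of moduli = 391
For equation 1: M_1 = 17, 17 ≡ 17 (mod 23), inverse of 17 mod 23 is 19 (check: 17 × 19 = 323 ≡ 1 (mod 23))
For equation 2: M_2 = 23, 23 ≡ 6 (mod 17), inverse of 23 mod 17 is 3 (check: 6 × 3 = 18 ≡ 1 (mod 17))
Combine: k ≡ Σ r_i×M_i×(M_i⁻¹ mod m_i) = 21×17×19 + 9×23×3 = 6783 + 621 = 7404
7404 mod 391 = 366
k ≡ 366 (mod 391)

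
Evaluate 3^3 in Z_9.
3 = 2 + 1 (binary 11). Repeated squaring mod 9: 3^1 ≡ 3; 3^2 ≡ 3² = 9 ≡ 0. Multiply: 3^3 = 3^2 × 3^1 ≡ 0 × 3 (mod 9): 0 × 3 = 0 ≡ 0. So 3^3 ≡ 0 (mod 9).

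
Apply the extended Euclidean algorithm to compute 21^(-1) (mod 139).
Extended GCD: 21(53) + 139(-8) = 1. So 21^(-1) ≡ 53 ≡ 53 (mod 139). Verify: 21 × 53 = 1113 ≡ 1 (mod 139)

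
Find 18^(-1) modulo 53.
3

Using Extended Euclidean Algorithm:
gcd(18, 53) = 1
Bezout coefficients: 18 × 3 + 53 × -1 = 1
So 18 × 3 ≡ 1 (mod 53)
The inverse is 3 mod 53 = 3
Verification: 18 × 3 = 54 = 1 × 53 + 1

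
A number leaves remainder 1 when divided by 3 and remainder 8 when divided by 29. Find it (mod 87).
M = 3 × 29 = 87. M₁ = 29, y₁ ≡ 2 (mod 3). M₂ = 3, y₂ ≡ 10 (mod 29). n = 1×29×2 + 8×3×10 ≡ 37 (mod 87)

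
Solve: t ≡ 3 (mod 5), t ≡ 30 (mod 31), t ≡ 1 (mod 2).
M = 5 × 31 × 2 = 310. M₁ = 62, y₁ ≡ 3 (mod 5). M₂ = 10, y₂ ≡ 28 (mod 31). M₃ = 155, y₃ ≡ 1 (mod 2). t = 3×62×3 + 30×10×28 + 1×155×1 ≡ 123 (mod 310)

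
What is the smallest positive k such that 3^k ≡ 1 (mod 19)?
Powers of 3 mod 19: 3^1≡3, 3^2≡9, 3^3≡8, 3^4≡5, 3^5≡15, 3^6≡7, 3^7≡2, 3^8≡6, 3^9≡18, 3^10≡16, 3^11≡10, 3^12≡11, 3^13≡14, 3^14≡4, 3^15≡12, 3^16≡17, 3^17≡13, 3^18≡1. Order = 18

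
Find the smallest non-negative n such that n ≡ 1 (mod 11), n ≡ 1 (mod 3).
1

Using the Chinese Remainder Theorem:
M = product of moduli = 33
For equation 1: M_1 = 3, 3 ≡ 3 (mod 11), inverse of 3 mod 11 is 4 (check: 3 × 4 = 12 ≡ 1 (mod 11))
For equation 2: M_2 = 11, 11 ≡ 2 (mod 3), inverse of 11 mod 3 is 2 (check: 2 × 2 = 4 ≡ 1 (mod 3))
Combine: n ≡ Σ r_i×M_i×(M_i⁻¹ mod m_i) = 1×3×4 + 1×11×2 = 12 + 22 = 34
34 mod 33 = 1
n ≡ 1 (mod 33)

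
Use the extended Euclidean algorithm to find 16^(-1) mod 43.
Extended GCD: 16(-8) + 43(3) = 1. So 16^(-1) ≡ 35 ≡ 35 (mod 43). Verify: 16 × 35 = 560 ≡ 1 (mod 43)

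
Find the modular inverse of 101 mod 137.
101^(-1) ≡ 19 (mod 137). Verification: 101 × 19 = 1919 ≡ 1 (mod 137)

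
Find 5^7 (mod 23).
7 = 4 + 2 + 1 (binary 111). Repeated squaring mod 23: 5^1 ≡ 5; 5^2 ≡ 5² = 25 ≡ 2; 5^4 ≡ 2² = 4 ≡ 4. Multiply: 5^7 = 5^4 × 5^2 × 5^1 ≡ 4 × 2 × 5 (mod 23): 4 × 2 = 8 ≡ 8; 8 × 5 = 40 ≡ 17. So 5^7 ≡ 17 (mod 23).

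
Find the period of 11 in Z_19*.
Powers of 11 mod 19: 11^1≡11, 11^2≡7, 11^3≡1. Order = 3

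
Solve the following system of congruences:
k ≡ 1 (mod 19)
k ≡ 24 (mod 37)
172

Using the Chinese Remainder Theorem:
M = product of moduli = 703
For equation 1: M_1 = 37, 37 ≡ 18 (mod 19), inverse of 37 mod 19 is 18 (check: 18 × 18 = 324 ≡ 1 (mod 19))
For equation 2: M_2 = 19, 19 ≡ 19 (mod 37), inverse of 19 mod 37 is 2 (check: 19 × 2 = 38 ≡ 1 (mod 37))
Combine: k ≡ Σ r_i×M_i×(M_i⁻¹ mod m_i) = 1×37×18 + 24×19×2 = 666 + 912 = 1578
1578 mod 703 = 172
k ≡ 172 (mod 703)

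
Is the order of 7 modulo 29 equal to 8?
No, the actual order is 7, not 8.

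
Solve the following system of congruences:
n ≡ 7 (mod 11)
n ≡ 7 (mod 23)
7

Using the Chinese Remainder Theorem:
M = product of moduli = 253
For equation 1: M_1 = 23, 23 ≡ 1 (mod 11), inverse of 23 mod 11 is 1 (check: 1 × 1 = 1 ≡ 1 (mod 11))
For equation 2: M_2 = 11, 11 ≡ 11 (mod 23), inverse of 11 mod 23 is 21 (check: 11 × 21 = 231 ≡ 1 (mod 23))
Combine: n ≡ Σ r_i×M_i×(M_i⁻¹ mod m_i) = 7×23×1 + 7×11×21 = 161 + 1617 = 1778
1778 mod 253 = 7
n ≡ 7 (mod 253)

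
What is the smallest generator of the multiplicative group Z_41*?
p - 1 = 40 has prime divisors 2, 5. h is a primitive root mod 41 iff h^(40/q) ≢ 1 (mod 41) for each such q.
h = 2: 2^20 ≡ 1, 2^8 ≡ 10 (mod 41); 2^20 ≡ 1, so not a primitive root.
h = 3: 3^20 ≡ 40, 3^8 ≡ 1 (mod 41); 3^8 ≡ 1, so not a primitive root.
h = 4: 4^20 ≡ 1, 4^8 ≡ 18 (mod 41); 4^20 ≡ 1, so not a primitive root.
h = 5: 5^20 ≡ 1, 5^8 ≡ 18 (mod 41); 5^20 ≡ 1, so not a primitive root.
h = 6: 6^20 ≡ 40, 6^8 ≡ 10 (mod 41); none is 1, so 6 has order 40 and is a primitive root.
The smallest primitive root mod 41 is g = 6.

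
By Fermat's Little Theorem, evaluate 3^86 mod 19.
By Fermat: 3^{18} ≡ 1 (mod 19). 86 = 4×18 + 14. So 3^{86} ≡ 3^{14} ≡ 4 (mod 19)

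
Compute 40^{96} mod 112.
64

Using successive squaring:
Binary expansion of 96: 1100000
Powers of 40 mod 112 (each is the square of the previous):
  40^1 ≡ 40 (mod 112)
  40^2 ≡ 40² = 1600 ≡ 32 (mod 112)
  40^4 ≡ 32² = 1024 ≡ 16 (mod 112)
  40^8 ≡ 16² = 256 ≡ 32 (mod 112)
  40^16 ≡ 32² = 1024 ≡ 16 (mod 112)
  40^32 ≡ 16² = 256 ≡ 32 (mod 112)
  40^64 ≡ 32² = 1024 ≡ 16 (mod 112)
96 = 64 + 32, so 40^96 = 40^64 × 40^32 ≡ 16 × 32 (mod 112)
Multiplying step by step:
  16 × 32 = 512 ≡ 64 (mod 112)
Result: 40^96 ≡ 64 (mod 112)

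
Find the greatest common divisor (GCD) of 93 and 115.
1

Using the Euclidean algorithm:
93 = 0 × 115 + 93
115 = 1 × 93 + 22
93 = 4 × 22 + 5
22 = 4 × 5 + 2
5 = 2 × 2 + 1
2 = 2 × 1 + 0

GCD(93, 115) = 1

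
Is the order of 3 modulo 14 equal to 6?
Yes, ord_14(3) = 6.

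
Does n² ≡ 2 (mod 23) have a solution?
By Euler's criterion: 2^{11} ≡ 1 (mod 23). Since this equals 1, 2 is a QR.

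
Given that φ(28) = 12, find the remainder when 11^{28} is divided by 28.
By Euler: 11^{12} ≡ 1 (mod 28) since gcd(11, 28) = 1. 28 = 2×12 + 4. So 11^{28} ≡ 11^{4} ≡ 25 (mod 28)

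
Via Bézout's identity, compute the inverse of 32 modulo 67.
Extended GCD: 32(-23) + 67(11) = 1. So 32^(-1) ≡ 44 ≡ 44 (mod 67). Verify: 32 × 44 = 1408 ≡ 1 (mod 67)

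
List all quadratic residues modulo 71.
QRs mod 71: {1, 2, 3, 4, 5, 6, 8, 9, 10, 12, 15, 16, 18, 19, 20, 24, 25, 27, 29, 30, 32, 36, 37, 38, 40, 43, 45, 48, 49, 50, 54, 57, 58, 60, 64}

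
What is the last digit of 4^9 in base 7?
9 = 8 + 1 (binary 1001). Repeated squaring mod 7: 4^1 ≡ 4; 4^2 ≡ 4² = 16 ≡ 2; 4^4 ≡ 2² = 4 ≡ 4; 4^8 ≡ 4² = 16 ≡ 2. Multiply: 4^9 = 4^8 × 4^1 ≡ 2 × 4 (mod 7): 2 × 4 = 8 ≡ 1. So 4^9 ≡ 1 (mod 7).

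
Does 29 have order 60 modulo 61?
p - 1 = 60 has prime divisors 2, 3, 5. Check 29^(60/q) mod 61 for each: 29^(60/2) = 29^30 ≡ 60, 29^(60/3) = 29^20 ≡ 13, 29^(60/5) = 29^12 ≡ 1 (mod 61). Since 29^12 ≡ 1 (mod 61), the order of 29 divides 12 (in fact the order is 12) ≠ 60, so it is not a primitive root.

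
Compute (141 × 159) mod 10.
9

(141 × 159) = 22419
22419 mod 10 = 9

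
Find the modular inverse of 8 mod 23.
8^(-1) ≡ 3 (mod 23). Verification: 8 × 3 = 24 ≡ 1 (mod 23)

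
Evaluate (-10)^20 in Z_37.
Using repeated squaring. (-10) ≡ 27 (mod 37). 20 = 16 + 4 (binary 10100). Repeated squaring mod 37: 27^1 ≡ 27; 27^2 ≡ 27² = 729 ≡ 26; 27^4 ≡ 26² = 676 ≡ 10; 27^8 ≡ 10² = 100 ≡ 26; 27^16 ≡ 26² = 676 ≡ 10. Multiply: (-10)^20 ≡ 27^16 × 27^4 ≡ 10 × 10 (mod 37): 10 × 10 = 100 ≡ 26. So (-10)^20 ≡ 26 (mod 37).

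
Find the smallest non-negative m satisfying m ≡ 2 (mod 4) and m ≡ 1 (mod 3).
M = 4 × 3 = 12. M₁ = 3, y₁ ≡ 3 (mod 4). M₂ = 4, y₂ ≡ 1 (mod 3). m = 2×3×3 + 1×4×1 ≡ 10 (mod 12)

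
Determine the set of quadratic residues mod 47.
QRs mod 47: {1, 2, 3, 4, 6, 7, 8, 9, 12, 14, 16, 17, 18, 21, 24, 25, 27, 28, 32, 34, 36, 37, 42}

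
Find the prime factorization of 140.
2^2 × 5 × 7

Divide by primes starting from smallest:
140 ÷ 2 = 70
70 ÷ 2 = 35
35 ÷ 5 = 7
7 ÷ 7 = 1

140 = 2^2 × 5 × 7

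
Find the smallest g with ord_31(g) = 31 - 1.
p - 1 = 30 has prime divisors 2, 3, 5. h is a primitive root mod 31 iff h^(30/q) ≢ 1 (mod 31) for each such q.
h = 2: 2^15 ≡ 1, 2^10 ≡ 1, 2^6 ≡ 2 (mod 31); 2^15 ≡ 1, so not a primitive root.
h = 3: 3^15 ≡ 30, 3^10 ≡ 25, 3^6 ≡ 16 (mod 31); none is 1, so 3 has order 30 and is a primitive root.
The smallest primitive root mod 31 is g = 3.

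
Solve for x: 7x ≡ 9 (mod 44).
39

Since gcd(7, 44) = 1 divides 9, a solution exists.
Multiply both sides by the inverse of 7 mod 44:
  7^(-1) mod 44 = 19
  x ≡ 19 × 9 ≡ 171 ≡ 39 (mod 44)
Verification: 7 × 39 = 273 = 6 × 44 + 9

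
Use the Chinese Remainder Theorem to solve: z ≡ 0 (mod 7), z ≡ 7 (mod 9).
M = 7 × 9 = 63. M₁ = 9, y₁ ≡ 4 (mod 7). M₂ = 7, y₂ ≡ 4 (mod 9). z = 0×9×4 + 7×7×4 ≡ 7 (mod 63)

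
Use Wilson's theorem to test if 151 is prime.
(150)! mod 151 = 150. Since 150 ≡ -1 (mod 151), 151 is prime.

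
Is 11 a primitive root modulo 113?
No

To verify, check if 11^(112/q) ≢ 1 (mod 113) for each prime divisor q of 112
Divisors of 112 = 112: [1, 2, 4, 7, 8, 14, 16, 28, 56, 112]
  11^(112/2) = 11^56 ≡ 1 (mod 113)
  11^(112/7) = 11^16 ≡ 106 (mod 113)
Conclusion: 11 is not a primitive root modulo 113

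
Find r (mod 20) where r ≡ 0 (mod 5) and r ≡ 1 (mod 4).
M = 5 × 4 = 20. M₁ = 4, y₁ ≡ 4 (mod 5). M₂ = 5, y₂ ≡ 1 (mod 4). r = 0×4×4 + 1×5×1 ≡ 5 (mod 20)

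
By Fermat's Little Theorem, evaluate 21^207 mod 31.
By Fermat: 21^{30} ≡ 1 (mod 31). 207 = 6×30 + 27. So 21^{207} ≡ 21^{27} ≡ 27 (mod 31)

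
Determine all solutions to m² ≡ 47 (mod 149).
The square roots of 47 mod 149 are 14 and 135. Verify: 14² = 196 ≡ 47 (mod 149)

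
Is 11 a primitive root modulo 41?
p - 1 = 40 has prime divisors 2, 5. Check 11^(40/q) mod 41 for each: 11^(40/2) = 11^20 ≡ 40, 11^(40/5) = 11^8 ≡ 16 (mod 41). None of these is 1, so 11 has order 40 = φ(41), so it is a primitive root mod 41.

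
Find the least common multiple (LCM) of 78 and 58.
2262

First find GCD(78, 58) using the Euclidean algorithm:
78 = 1 × 58 + 20
58 = 2 × 20 + 18
20 = 1 × 18 + 2
18 = 9 × 2 + 0
GCD(78, 58) = 2

LCM formula: LCM(a, b) = (a × b) / GCD(a, b)
LCM(78, 58) = (78 × 58) / 2
LCM(78, 58) = 4524 / 2
LCM(78, 58) = 2262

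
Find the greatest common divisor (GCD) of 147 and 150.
3

Using the Euclidean algorithm:
147 = 0 × 150 + 147
150 = 1 × 147 + 3
147 = 49 × 3 + 0

GCD(147, 150) = 3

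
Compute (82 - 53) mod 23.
6

(82 - 53) = 29
29 mod 23 = 6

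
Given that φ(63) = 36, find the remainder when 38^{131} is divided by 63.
By Euler: 38^{36} ≡ 1 (mod 63) since gcd(38, 63) = 1. 131 = 3×36 + 23. So 38^{131} ≡ 38^{23} ≡ 5 (mod 63)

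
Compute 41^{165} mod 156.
5

Using successive squaring:
Binary expansion of 165: 10100101
Powers of 41 mod 156 (each is the square of the previous):
  41^1 ≡ 41 (mod 156)
  41^2 ≡ 41² = 1681 ≡ 121 (mod 156)
  41^4 ≡ 121² = 14641 ≡ 133 (mod 156)
  41^8 ≡ 133² = 17689 ≡ 61 (mod 156)
  41^16 ≡ 61² = 3721 ≡ 133 (mod 156)
  41^32 ≡ 133² = 17689 ≡ 61 (mod 156)
  41^64 ≡ 61² = 3721 ≡ 133 (mod 156)
  41^128 ≡ 133² = 17689 ≡ 61 (mod 156)
165 = 128 + 32 + 4 + 1, so 41^165 = 41^128 × 41^32 × 41^4 × 41^1 ≡ 61 × 61 × 133 × 41 (mod 156)
Multiplying step by step:
  61 × 61 = 3721 ≡ 133 (mod 156)
  133 × 133 = 17689 ≡ 61 (mod 156)
  61 × 41 = 2501 ≡ 5 (mod 156)
Result: 41^165 ≡ 5 (mod 156)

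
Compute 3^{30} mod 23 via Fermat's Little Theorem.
6

By Fermat's Little Theorem, a^(p-1) ≡ 1 (mod p) for prime p and gcd(a, p) = 1
Here p = 23, so 3^22 ≡ 1 (mod 23)
We can reduce the exponent: 30 mod 22 = 8
So 3^30 ≡ 3^8 (mod 23)
Computing: 3^8 mod 23 = 6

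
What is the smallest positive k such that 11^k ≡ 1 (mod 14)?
Powers of 11 mod 14: 11^1≡11, 11^2≡9, 11^3≡1. Order = 3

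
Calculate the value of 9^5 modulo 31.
5 = 4 + 1 (binary 101). Repeated squaring mod 31: 9^1 ≡ 9; 9^2 ≡ 9² = 81 ≡ 19; 9^4 ≡ 19² = 361 ≡ 20. Multiply: 9^5 = 9^4 × 9^1 ≡ 20 × 9 (mod 31): 20 × 9 = 180 ≡ 25. So 9^5 ≡ 25 (mod 31).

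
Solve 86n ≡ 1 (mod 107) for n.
56

Using Extended Euclidean Algorithm:
gcd(86, 107) = 1
Bezout coefficients: 86 × -51 + 107 × 41 = 1
So 86 × -51 ≡ 1 (mod 107)
The inverse is -51 mod 107 = 56
Verification: 86 × 56 = 4816 = 45 × 107 + 1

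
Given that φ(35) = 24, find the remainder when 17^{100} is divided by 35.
By Euler: 17^{24} ≡ 1 (mod 35) since gcd(17, 35) = 1. 100 = 4×24 + 4. So 17^{100} ≡ 17^{4} ≡ 11 (mod 35)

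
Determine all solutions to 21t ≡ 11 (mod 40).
31

Since gcd(21, 40) = 1 divides 11, a solution exists.
Multiply both sides by the inverse of 21 mod 40:
  21^(-1) mod 40 = 21
  x ≡ 21 × 11 ≡ 231 ≡ 31 (mod 40)
Verification: 21 × 31 = 651 = 16 × 40 + 11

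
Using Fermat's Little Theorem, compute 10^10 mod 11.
By Fermat's Little Theorem, 10^{10} ≡ 1 (mod 11) since 11 is prime and gcd(10, 11) = 1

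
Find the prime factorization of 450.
2 × 3^2 × 5^2

Divide by primes starting from smallest:
450 ÷ 2 = 225
225 ÷ 3 = 75
75 ÷ 3 = 25
25 ÷ 5 = 5
5 ÷ 5 = 1

450 = 2 × 3^2 × 5^2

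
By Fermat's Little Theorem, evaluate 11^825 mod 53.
By Fermat: 11^{52} ≡ 1 (mod 53). 825 ≡ 45 (mod 52). So 11^{825} ≡ 11^{45} ≡ 17 (mod 53)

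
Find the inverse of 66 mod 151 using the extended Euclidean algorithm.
Extended GCD: 66(-16) + 151(7) = 1. So 66^(-1) ≡ 135 ≡ 135 (mod 151). Verify: 66 × 135 = 8910 ≡ 1 (mod 151)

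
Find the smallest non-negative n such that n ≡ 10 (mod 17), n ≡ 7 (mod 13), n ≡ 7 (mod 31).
5246

Using the Chinese Remainder Theorem:
M = product of moduli = 6851
For equation 1: M_1 = 403, 403 ≡ 12 (mod 17), inverse of 403 mod 17 is 10 (check: 12 × 10 = 120 ≡ 1 (mod 17))
For equation 2: M_2 = 527, 527 ≡ 7 (mod 13), inverse of 527 mod 13 is 2 (check: 7 × 2 = 14 ≡ 1 (mod 13))
For equation 3: M_3 = 221, 221 ≡ 4 (mod 31), inverse of 221 mod 31 is 8 (check: 4 × 8 = 32 ≡ 1 (mod 31))
Combine: n ≡ Σ r_i×M_i×(M_i⁻¹ mod m_i) = 10×403×10 + 7×527×2 + 7×221×8 = 40300 + 7378 + 12376 = 60054
60054 mod 6851 = 5246
n ≡ 5246 (mod 6851)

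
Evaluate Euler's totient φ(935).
640

Prime factorization: 935 = 5 × 11 × 17
Using the formula φ(n) = n × Π(1 - 1/p) for each prime factor p:
φ(935) = 935 × (1 - 1/5) × (1 - 1/11) × (1 - 1/17)
φ(935) = 640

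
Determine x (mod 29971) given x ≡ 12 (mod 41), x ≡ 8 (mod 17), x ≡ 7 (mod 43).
25678

Using the Chinese Remainder Theorem:
M = product of moduli = 29971
For equation 1: M_1 = 731, 731 ≡ 34 (mod 41), inverse of 731 mod 41 is 35 (check: 34 × 35 = 1190 ≡ 1 (mod 41))
For equation 2: M_2 = 1763, 1763 ≡ 12 (mod 17), inverse of 1763 mod 17 is 10 (check: 12 × 10 = 120 ≡ 1 (mod 17))
For equation 3: M_3 = 697, 697 ≡ 9 (mod 43), inverse of 697 mod 43 is 24 (check: 9 × 24 = 216 ≡ 1 (mod 43))
Combine: x ≡ Σ r_i×M_i×(M_i⁻¹ mod m_i) = 12×731×35 + 8×1763×10 + 7×697×24 = 307020 + 141040 + 117096 = 565156
565156 mod 29971 = 25678
x ≡ 25678 (mod 29971)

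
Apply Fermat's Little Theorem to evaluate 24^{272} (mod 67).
64

By Fermat's Little Theorem, a^(p-1) ≡ 1 (mod p) for prime p and gcd(a, p) = 1
Here p = 67, so 24^66 ≡ 1 (mod 67)
We can reduce the exponent: 272 mod 66 = 8
So 24^272 ≡ 24^8 (mod 67)
Computing: 24^8 mod 67 = 64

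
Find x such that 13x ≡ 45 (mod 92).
53

Since gcd(13, 92) = 1 divides 45, a solution exists.
Multiply both sides by the inverse of 13 mod 92:
  13^(-1) mod 92 = 85
  x ≡ 85 × 45 ≡ 3825 ≡ 53 (mod 92)
Verification: 13 × 53 = 689 = 7 × 92 + 45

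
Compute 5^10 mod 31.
10 = 8 + 2 (binary 1010). Repeated squaring mod 31: 5^1 ≡ 5; 5^2 ≡ 5² = 25 ≡ 25; 5^4 ≡ 25² = 625 ≡ 5; 5^8 ≡ 5² = 25 ≡ 25. Multiply: 5^10 = 5^8 × 5^2 ≡ 25 × 25 (mod 31): 25 × 25 = 625 ≡ 5. So 5^10 ≡ 5 (mod 31).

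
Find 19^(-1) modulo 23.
17

Using Extended Euclidean Algorithm:
gcd(19, 23) = 1
Bezout coefficients: 19 × -6 + 23 × 5 = 1
So 19 × -6 ≡ 1 (mod 23)
The inverse is -6 mod 23 = 17
Verification: 19 × 17 = 323 = 14 × 23 + 1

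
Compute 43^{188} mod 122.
25

Using successive squaring:
Binary expansion of 188: 10111100
Powers of 43 mod 122 (each is the square of the previous):
  43^1 ≡ 43 (mod 122)
  43^2 ≡ 43² = 1849 ≡ 19 (mod 122)
  43^4 ≡ 19² = 361 ≡ 117 (mod 122)
  43^8 ≡ 117² = 13689 ≡ 25 (mod 122)
  43^16 ≡ 25² = 625 ≡ 15 (mod 122)
  43^32 ≡ 15² = 225 ≡ 103 (mod 122)
  43^64 ≡ 103² = 10609 ≡ 117 (mod 122)
  43^128 ≡ 117² = 13689 ≡ 25 (mod 122)
188 = 128 + 32 + 16 + 8 + 4, so 43^188 = 43^128 × 43^32 × 43^16 × 43^8 × 43^4 ≡ 25 × 103 × 15 × 25 × 117 (mod 122)
Multiplying step by step:
  25 × 103 = 2575 ≡ 13 (mod 122)
  13 × 15 = 195 ≡ 73 (mod 122)
  73 × 25 = 1825 ≡ 117 (mod 122)
  117 × 117 = 13689 ≡ 25 (mod 122)
Result: 43^188 ≡ 25 (mod 122)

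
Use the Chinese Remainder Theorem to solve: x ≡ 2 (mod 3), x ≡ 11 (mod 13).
11

Using the Chinese Remainder Theorem:
M = product of moduli = 39
For equation 1: M_1 = 13, 13 ≡ 1 (mod 3), inverse of 13 mod 3 is 1 (check: 1 × 1 = 1 ≡ 1 (mod 3))
For equation 2: M_2 = 3, 3 ≡ 3 (mod 13), inverse of 3 mod 13 is 9 (check: 3 × 9 = 27 ≡ 1 (mod 13))
Combine: x ≡ Σ r_i×M_i×(M_i⁻¹ mod m_i) = 2×13×1 + 11×3×9 = 26 + 297 = 323
323 mod 39 = 11
x ≡ 11 (mod 39)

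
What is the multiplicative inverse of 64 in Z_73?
8

Using Extended Euclidean Algorithm:
gcd(64, 73) = 1
Bezout coefficients: 64 × 8 + 73 × -7 = 1
So 64 × 8 ≡ 1 (mod 73)
The inverse is 8 mod 73 = 8
Verification: 64 × 8 = 512 = 7 × 73 + 1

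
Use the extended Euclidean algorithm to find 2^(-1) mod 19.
Extended GCD: 2(-9) + 19(1) = 1. So 2^(-1) ≡ 10 ≡ 10 (mod 19). Verify: 2 × 10 = 20 ≡ 1 (mod 19)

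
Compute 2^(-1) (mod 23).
2^(-1) ≡ 12 (mod 23). Verification: 2 × 12 = 24 ≡ 1 (mod 23)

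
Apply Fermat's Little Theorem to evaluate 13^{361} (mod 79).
49

By Fermat's Little Theorem, a^(p-1) ≡ 1 (mod p) for prime p and gcd(a, p) = 1
Here p = 79, so 13^78 ≡ 1 (mod 79)
We can reduce the exponent: 361 mod 78 = 49
So 13^361 ≡ 13^49 (mod 79)
Computing: 13^49 mod 79 = 49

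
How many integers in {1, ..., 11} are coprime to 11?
10

Prime factorization: 11 = 11
Using the formula φ(n) = n × Π(1 - 1/p) for each prime factor p:
φ(11) = 11 × (1 - 1/11)
φ(11) = 10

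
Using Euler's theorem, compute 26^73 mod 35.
By Euler: 26^{24} ≡ 1 (mod 35) since gcd(26, 35) = 1. 73 = 3×24 + 1. So 26^{73} ≡ 26^{1} ≡ 26 (mod 35)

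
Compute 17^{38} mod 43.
23

Using successive squaring:
Binary expansion of 38: 100110
Powers of 17 mod 43 (each is the square of the previous):
  17^1 ≡ 17 (mod 43)
  17^2 ≡ 17² = 289 ≡ 31 (mod 43)
  17^4 ≡ 31² = 961 ≡ 15 (mod 43)
  17^8 ≡ 15² = 225 ≡ 10 (mod 43)
  17^16 ≡ 10² = 100 ≡ 14 (mod 43)
  17^32 ≡ 14² = 196 ≡ 24 (mod 43)
38 = 32 + 4 + 2, so 17^38 = 17^32 × 17^4 × 17^2 ≡ 24 × 15 × 31 (mod 43)
Multiplying step by step:
  24 × 15 = 360 ≡ 16 (mod 43)
  16 × 31 = 496 ≡ 23 (mod 43)
Result: 17^38 ≡ 23 (mod 43)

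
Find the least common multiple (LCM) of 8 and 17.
136

First find GCD(8, 17) using the Euclidean algorithm:
8 = 0 × 17 + 8
17 = 2 × 8 + 1
8 = 8 × 1 + 0
GCD(8, 17) = 1

LCM formula: LCM(a, b) = (a × b) / GCD(a, b)
LCM(8, 17) = (8 × 17) / 1
LCM(8, 17) = 136 / 1
LCM(8, 17) = 136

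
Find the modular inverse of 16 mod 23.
16^(-1) ≡ 13 (mod 23). Verification: 16 × 13 = 208 ≡ 1 (mod 23)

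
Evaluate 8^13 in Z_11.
Using Fermat: 8^{10} ≡ 1 (mod 11). 13 ≡ 3 (mod 10). So 8^{13} ≡ 8^{3} ≡ 6 (mod 11)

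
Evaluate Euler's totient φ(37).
36

Prime factorization: 37 = 37
Using the formula φ(n) = n × Π(1 - 1/p) for each prime factor p:
φ(37) = 37 × (1 - 1/37)
φ(37) = 36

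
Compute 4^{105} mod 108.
100

Using successive squaring:
Binary expansion of 105: 1101001
Powers of 4 mod 108 (each is the square of the previous):
  4^1 ≡ 4 (mod 108)
  4^2 ≡ 4² = 16 ≡ 16 (mod 108)
  4^4 ≡ 16² = 256 ≡ 40 (mod 108)
  4^8 ≡ 40² = 1600 ≡ 88 (mod 108)
  4^16 ≡ 88² = 7744 ≡ 76 (mod 108)
  4^32 ≡ 76² = 5776 ≡ 52 (mod 108)
  4^64 ≡ 52² = 2704 ≡ 4 (mod 108)
105 = 64 + 32 + 8 + 1, so 4^105 = 4^64 × 4^32 × 4^8 × 4^1 ≡ 4 × 52 × 88 × 4 (mod 108)
Multiplying step by step:
  4 × 52 = 208 ≡ 100 (mod 108)
  100 × 88 = 8800 ≡ 52 (mod 108)
  52 × 4 = 208 ≡ 100 (mod 108)
Result: 4^105 ≡ 100 (mod 108)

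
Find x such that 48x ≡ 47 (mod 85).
24

Since gcd(48, 85) = 1 divides 47, a solution exists.
Multiply both sides by the inverse of 48 mod 85:
  48^(-1) mod 85 = 62
  x ≡ 62 × 47 ≡ 2914 ≡ 24 (mod 85)
Verification: 48 × 24 = 1152 = 13 × 85 + 47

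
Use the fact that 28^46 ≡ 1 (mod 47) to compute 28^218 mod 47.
By Fermat: 28^{46} ≡ 1 (mod 47). 218 = 4×46 + 34. So 28^{218} ≡ 28^{34} ≡ 18 (mod 47)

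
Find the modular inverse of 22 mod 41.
22^(-1) ≡ 28 (mod 41). Verification: 22 × 28 = 616 ≡ 1 (mod 41)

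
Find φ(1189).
1120

Prime factorization: 1189 = 29 × 41
Using the formula φ(n) = n × Π(1 - 1/p) for each prime factor p:
φ(1189) = 1189 × (1 - 1/29) × (1 - 1/41)
φ(1189) = 1120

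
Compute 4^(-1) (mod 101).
76

Using Extended Euclidean Algorithm:
gcd(4, 101) = 1
Bezout coefficients: 4 × -25 + 101 × 1 = 1
So 4 × -25 ≡ 1 (mod 101)
The inverse is -25 mod 101 = 76
Verification: 4 × 76 = 304 = 3 × 101 + 1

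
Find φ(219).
144

Prime factorization: 219 = 3 × 73
Using the formula φ(n) = n × Π(1 - 1/p) for each prime factor p:
φ(219) = 219 × (1 - 1/3) × (1 - 1/73)
φ(219) = 144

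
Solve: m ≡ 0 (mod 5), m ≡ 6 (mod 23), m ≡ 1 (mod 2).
M = 5 × 23 × 2 = 230. M₁ = 46, y₁ ≡ 1 (mod 5). M₂ = 10, y₂ ≡ 7 (mod 23). M₃ = 115, y₃ ≡ 1 (mod 2). m = 0×46×1 + 6×10×7 + 1×115×1 ≡ 75 (mod 230)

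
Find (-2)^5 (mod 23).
(-2) ≡ 21 (mod 23). 5 = 4 + 1 (binary 101). Repeated squaring mod 23: 21^1 ≡ 21; 21^2 ≡ 21² = 441 ≡ 4; 21^4 ≡ 4² = 16 ≡ 16. Multiply: (-2)^5 ≡ 21^4 × 21^1 ≡ 16 × 21 (mod 23): 16 × 21 = 336 ≡ 14. So (-2)^5 ≡ 14 (mod 23).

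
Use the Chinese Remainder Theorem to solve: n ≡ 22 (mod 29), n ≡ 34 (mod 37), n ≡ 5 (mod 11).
3734

Using the Chinese Remainder Theorem:
M = product of moduli = 11803
For equation 1: M_1 = 407, 407 ≡ 1 (mod 29), inverse of 407 mod 29 is 1 (check: 1 × 1 = 1 ≡ 1 (mod 29))
For equation 2: M_2 = 319, 319 ≡ 23 (mod 37), inverse of 319 mod 37 is 29 (check: 23 × 29 = 667 ≡ 1 (mod 37))
For equation 3: M_3 = 1073, 1073 ≡ 6 (mod 11), inverse of 1073 mod 11 is 2 (check: 6 × 2 = 12 ≡ 1 (mod 11))
Combine: n ≡ Σ r_i×M_i×(M_i⁻¹ mod m_i) = 22×407×1 + 34×319×29 + 5×1073×2 = 8954 + 314534 + 10730 = 334218
334218 mod 11803 = 3734
n ≡ 3734 (mod 11803)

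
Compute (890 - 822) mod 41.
27

(890 - 822) = 68
68 mod 41 = 27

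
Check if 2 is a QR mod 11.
By Euler's criterion: 2^{5} ≡ 10 (mod 11). Since this equals -1 (≡ 10), 2 is not a QR.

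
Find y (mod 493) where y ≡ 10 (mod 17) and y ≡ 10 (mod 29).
M = 17 × 29 = 493. M₁ = 29, y₁ ≡ 10 (mod 17). M₂ = 17, y₂ ≡ 12 (mod 29). y = 10×29×10 + 10×17×12 ≡ 10 (mod 493)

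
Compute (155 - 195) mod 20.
0

(155 - 195) = -40
-40 mod 20 = 0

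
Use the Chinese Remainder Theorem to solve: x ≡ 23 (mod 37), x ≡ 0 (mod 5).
60

Using the Chinese Remainder Theorem:
M = product of moduli = 185
For equation 1: M_1 = 5, 5 ≡ 5 (mod 37), inverse of 5 mod 37 is 15 (check: 5 × 15 = 75 ≡ 1 (mod 37))
For equation 2: M_2 = 37, 37 ≡ 2 (mod 5), inverse of 37 mod 5 is 3 (check: 2 × 3 = 6 ≡ 1 (mod 5))
Combine: x ≡ Σ r_i×M_i×(M_i⁻¹ mod m_i) = 23×5×15 + 0×37×3 = 1725 + 0 = 1725
1725 mod 185 = 60
x ≡ 60 (mod 185)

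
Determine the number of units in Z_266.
108

Prime factorization: 266 = 2 × 7 × 19
Using the formula φ(n) = n × Π(1 - 1/p) for each prime factor p:
φ(266) = 266 × (1 - 1/2) × (1 - 1/7) × (1 - 1/19)
φ(266) = 108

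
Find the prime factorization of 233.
233

Divide by primes starting from smallest:
233 ÷ 233 = 1

233 = 233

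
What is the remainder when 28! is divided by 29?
By Wilson's theorem, (28)! ≡ -1 ≡ 28 (mod 29)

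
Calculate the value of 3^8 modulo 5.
8 = 8 (binary 1000). Repeated squaring mod 5: 3^1 ≡ 3; 3^2 ≡ 3² = 9 ≡ 4; 3^4 ≡ 4² = 16 ≡ 1; 3^8 ≡ 1² = 1 ≡ 1. So 3^8 ≡ 1 (mod 5).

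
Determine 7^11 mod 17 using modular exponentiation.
Using repeated squaring. 11 = 8 + 2 + 1 (binary 1011). Repeated squaring mod 17: 7^1 ≡ 7; 7^2 ≡ 7² = 49 ≡ 15; 7^4 ≡ 15² = 225 ≡ 4; 7^8 ≡ 4² = 16 ≡ 16. Multiply: 7^11 = 7^8 × 7^2 × 7^1 ≡ 16 × 15 × 7 (mod 17): 16 × 15 = 240 ≡ 2; 2 × 7 = 14 ≡ 14. So 7^11 ≡ 14 (mod 17).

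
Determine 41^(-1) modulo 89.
41^(-1) ≡ 76 (mod 89). Verification: 41 × 76 = 3116 ≡ 1 (mod 89)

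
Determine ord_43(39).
Powers of 39 mod 43: 39^1≡39, 39^2≡16, 39^3≡22, 39^4≡41, 39^5≡8, 39^6≡11, 39^7≡42, 39^8≡4, 39^9≡27, 39^10≡21, 39^11≡2, 39^12≡35, 39^13≡32, 39^14≡1. Order = 14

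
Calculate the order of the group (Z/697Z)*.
640

Prime factorization: 697 = 17 × 41
Using the formula φ(n) = n × Π(1 - 1/p) for each prime factor p:
φ(697) = 697 × (1 - 1/17) × (1 - 1/41)
φ(697) = 640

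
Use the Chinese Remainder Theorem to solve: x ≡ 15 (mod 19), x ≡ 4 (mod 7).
53

Using the Chinese Remainder Theorem:
M = product of moduli = 133
For equation 1: M_1 = 7, 7 ≡ 7 (mod 19), inverse of 7 mod 19 is 11 (check: 7 × 11 = 77 ≡ 1 (mod 19))
For equation 2: M_2 = 19, 19 ≡ 5 (mod 7), inverse of 19 mod 7 is 3 (check: 5 × 3 = 15 ≡ 1 (mod 7))
Combine: x ≡ Σ r_i×M_i×(M_i⁻¹ mod m_i) = 15×7×11 + 4×19×3 = 1155 + 228 = 1383
1383 mod 133 = 53
x ≡ 53 (mod 133)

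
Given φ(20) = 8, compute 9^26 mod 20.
By Euler: 9^{8} ≡ 1 (mod 20) since gcd(9, 20) = 1. 26 = 3×8 + 2. So 9^{26} ≡ 9^{2} ≡ 1 (mod 20)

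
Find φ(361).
342

Prime factorization: 361 = 19^2
Using the formula φ(n) = n × Π(1 - 1/p) for each prime factor p:
φ(361) = 361 × (1 - 1/19)
φ(361) = 342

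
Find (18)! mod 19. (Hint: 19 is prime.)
By Wilson's theorem, (18)! ≡ -1 ≡ 18 (mod 19)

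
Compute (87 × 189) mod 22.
9

(87 × 189) = 16443
16443 mod 22 = 9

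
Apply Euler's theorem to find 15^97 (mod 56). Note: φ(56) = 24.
By Euler: 15^{24} ≡ 1 (mod 56) since gcd(15, 56) = 1. 97 = 4×24 + 1. So 15^{97} ≡ 15^{1} ≡ 15 (mod 56)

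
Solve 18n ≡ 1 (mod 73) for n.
18^(-1) ≡ 69 (mod 73). Verification: 18 × 69 = 1242 ≡ 1 (mod 73)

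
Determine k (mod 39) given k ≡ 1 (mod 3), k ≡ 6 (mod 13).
19

Using the Chinese Remainder Theorem:
M = product of moduli = 39
For equation 1: M_1 = 13, 13 ≡ 1 (mod 3), inverse of 13 mod 3 is 1 (check: 1 × 1 = 1 ≡ 1 (mod 3))
For equation 2: M_2 = 3, 3 ≡ 3 (mod 13), inverse of 3 mod 13 is 9 (check: 3 × 9 = 27 ≡ 1 (mod 13))
Combine: k ≡ Σ r_i×M_i×(M_i⁻¹ mod m_i) = 1×13×1 + 6×3×9 = 13 + 162 = 175
175 mod 39 = 19
k ≡ 19 (mod 39)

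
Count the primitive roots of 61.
16

The number of primitive roots modulo p is φ(p-1) = φ(60)
φ(60) = 16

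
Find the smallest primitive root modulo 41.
p - 1 = 40 has prime divisors 2, 5. h is a primitive root mod 41 iff h^(40/q) ≢ 1 (mod 41) for each such q.
h = 2: 2^20 ≡ 1, 2^8 ≡ 10 (mod 41); 2^20 ≡ 1, so not a primitive root.
h = 3: 3^20 ≡ 40, 3^8 ≡ 1 (mod 41); 3^8 ≡ 1, so not a primitive root.
h = 4: 4^20 ≡ 1, 4^8 ≡ 18 (mod 41); 4^20 ≡ 1, so not a primitive root.
h = 5: 5^20 ≡ 1, 5^8 ≡ 18 (mod 41); 5^20 ≡ 1, so not a primitive root.
h = 6: 6^20 ≡ 40, 6^8 ≡ 10 (mod 41); none is 1, so 6 has order 40 and is a primitive root.
The smallest primitive root mod 41 is g = 6.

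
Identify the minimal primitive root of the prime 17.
p - 1 = 16 has prime divisors 2. h is a primitive root mod 17 iff h^(16/q) ≢ 1 (mod 17) for each such q.
h = 2: 2^8 ≡ 1 (mod 17); 2^8 ≡ 1, so not a primitive root.
h = 3: 3^8 ≡ 16 (mod 17); none is 1, so 3 has order 16 and is a primitive root.
The smallest primitive root mod 17 is g = 3.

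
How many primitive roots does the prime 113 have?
Number of primitive roots mod 113 = φ(112) = 48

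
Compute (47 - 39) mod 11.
8

(47 - 39) = 8
8 mod 11 = 8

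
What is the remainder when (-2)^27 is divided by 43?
Using repeated squaring. (-2) ≡ 41 (mod 43). 27 = 16 + 8 + 2 + 1 (binary 11011). Repeated squaring mod 43: 41^1 ≡ 41; 41^2 ≡ 41² = 1681 ≡ 4; 41^4 ≡ 4² = 16 ≡ 16; 41^8 ≡ 16² = 256 ≡ 41; 41^16 ≡ 41² = 1681 ≡ 4. Multiply: (-2)^27 ≡ 41^16 × 41^8 × 41^2 × 41^1 ≡ 4 × 41 × 4 × 41 (mod 43): 4 × 41 = 164 ≡ 35; 35 × 4 = 140 ≡ 11; 11 × 41 = 451 ≡ 21. So (-2)^27 ≡ 21 (mod 43).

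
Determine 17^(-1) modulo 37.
17^(-1) ≡ 24 (mod 37). Verification: 17 × 24 = 408 ≡ 1 (mod 37)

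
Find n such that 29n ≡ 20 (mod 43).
17

Since gcd(29, 43) = 1 divides 20, a solution exists.
Multiply both sides by the inverse of 29 mod 43:
  29^(-1) mod 43 = 3
  x ≡ 3 × 20 ≡ 60 ≡ 17 (mod 43)
Verification: 29 × 17 = 493 = 11 × 43 + 20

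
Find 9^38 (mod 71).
Using repeated squaring. 38 = 32 + 4 + 2 (binary 100110). Repeated squaring mod 71: 9^1 ≡ 9; 9^2 ≡ 9² = 81 ≡ 10; 9^4 ≡ 10² = 100 ≡ 29; 9^8 ≡ 29² = 841 ≡ 60; 9^16 ≡ 60² = 3600 ≡ 50; 9^32 ≡ 50² = 2500 ≡ 15. Multiply: 9^38 = 9^32 × 9^4 × 9^2 ≡ 15 × 29 × 10 (mod 71): 15 × 29 = 435 ≡ 9; 9 × 10 = 90 ≡ 19. So 9^38 ≡ 19 (mod 71).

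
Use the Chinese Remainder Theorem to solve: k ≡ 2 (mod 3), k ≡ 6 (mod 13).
M = 3 × 13 = 39. M₁ = 13, y₁ ≡ 1 (mod 3). M₂ = 3, y₂ ≡ 9 (mod 13). k = 2×13×1 + 6×3×9 ≡ 32 (mod 39)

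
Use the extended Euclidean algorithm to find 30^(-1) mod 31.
Extended GCD: 30(-1) + 31(1) = 1. So 30^(-1) ≡ 30 ≡ 30 (mod 31). Verify: 30 × 30 = 900 ≡ 1 (mod 31)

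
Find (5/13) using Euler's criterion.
(5/13) = 5^{6} mod 13 = -1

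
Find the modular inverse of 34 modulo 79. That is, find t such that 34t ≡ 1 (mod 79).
7

Using Extended Euclidean Algorithm:
gcd(34, 79) = 1
Bezout coefficients: 34 × 7 + 79 × -3 = 1
So 34 × 7 ≡ 1 (mod 79)
The inverse is 7 mod 79 = 7
Verification: 34 × 7 = 238 = 3 × 79 + 1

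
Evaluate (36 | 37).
(36/37) = 36^{18} mod 37 = 1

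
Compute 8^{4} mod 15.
1

Using successive squaring:
Binary expansion of 4: 100
Powers of 8 mod 15 (each is the square of the previous):
  8^1 ≡ 8 (mod 15)
  8^2 ≡ 8² = 64 ≡ 4 (mod 15)
  8^4 ≡ 4² = 16 ≡ 1 (mod 15)
4 is a power of 2, so 8^4 is the last square: ≡ 1 (mod 15)
Result: 8^4 ≡ 1 (mod 15)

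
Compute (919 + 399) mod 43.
28

(919 + 399) = 1318
1318 mod 43 = 28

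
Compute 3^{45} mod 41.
38

Using successive squaring:
Binary expansion of 45: 101101
Powers of 3 mod 41 (each is the square of the previous):
  3^1 ≡ 3 (mod 41)
  3^2 ≡ 3² = 9 ≡ 9 (mod 41)
  3^4 ≡ 9² = 81 ≡ 40 (mod 41)
  3^8 ≡ 40² = 1600 ≡ 1 (mod 41)
  3^16 ≡ 1² = 1 ≡ 1 (mod 41)
  3^32 ≡ 1² = 1 ≡ 1 (mod 41)
45 = 32 + 8 + 4 + 1, so 3^45 = 3^32 × 3^8 × 3^4 × 3^1 ≡ 1 × 1 × 40 × 3 (mod 41)
Multiplying step by step:
  1 × 1 = 1 ≡ 1 (mod 41)
  1 × 40 = 40 ≡ 40 (mod 41)
  40 × 3 = 120 ≡ 38 (mod 41)
Result: 3^45 ≡ 38 (mod 41)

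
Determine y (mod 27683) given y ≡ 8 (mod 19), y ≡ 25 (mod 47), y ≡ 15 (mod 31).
19483

Using the Chinese Remainder Theorem:
M = product of moduli = 27683
For equation 1: M_1 = 1457, 1457 ≡ 13 (mod 19), inverse of 1457 mod 19 is 3 (check: 13 × 3 = 39 ≡ 1 (mod 19))
For equation 2: M_2 = 589, 589 ≡ 25 (mod 47), inverse of 589 mod 47 is 32 (check: 25 × 32 = 800 ≡ 1 (mod 47))
For equation 3: M_3 = 893, 893 ≡ 25 (mod 31), inverse of 893 mod 31 is 5 (check: 25 × 5 = 125 ≡ 1 (mod 31))
Combine: y ≡ Σ r_i×M_i×(M_i⁻¹ mod m_i) = 8×1457×3 + 25×589×32 + 15×893×5 = 34968 + 471200 + 66975 = 573143
573143 mod 27683 = 19483
y ≡ 19483 (mod 27683)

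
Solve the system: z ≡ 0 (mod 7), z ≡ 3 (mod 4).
M = 7 × 4 = 28. M₁ = 4, y₁ ≡ 2 (mod 7). M₂ = 7, y₂ ≡ 3 (mod 4). z = 0×4×2 + 3×7×3 ≡ 7 (mod 28)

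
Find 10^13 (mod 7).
Using Fermat: 10^{6} ≡ 1 (mod 7). 13 ≡ 1 (mod 6). So 10^{13} ≡ 10^{1} ≡ 3 (mod 7)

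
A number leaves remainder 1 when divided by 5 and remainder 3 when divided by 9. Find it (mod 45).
M = 5 × 9 = 45. M₁ = 9, y₁ ≡ 4 (mod 5). M₂ = 5, y₂ ≡ 2 (mod 9). x = 1×9×4 + 3×5×2 ≡ 21 (mod 45)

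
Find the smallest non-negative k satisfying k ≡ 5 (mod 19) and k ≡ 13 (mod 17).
M = 19 × 17 = 323. M₁ = 17, y₁ ≡ 9 (mod 19). M₂ = 19, y₂ ≡ 9 (mod 17). k = 5×17×9 + 13×19×9 ≡ 81 (mod 323)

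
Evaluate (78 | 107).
(78/107) = 78^{53} mod 107 = -1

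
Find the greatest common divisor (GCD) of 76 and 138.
2

Using the Euclidean algorithm:
76 = 0 × 138 + 76
138 = 1 × 76 + 62
76 = 1 × 62 + 14
62 = 4 × 14 + 6
14 = 2 × 6 + 2
6 = 3 × 2 + 0

GCD(76, 138) = 2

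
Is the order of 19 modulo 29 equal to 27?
No, the actual order is 28, not 27.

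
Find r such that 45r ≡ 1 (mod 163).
45^(-1) ≡ 29 (mod 163). Verification: 45 × 29 = 1305 ≡ 1 (mod 163)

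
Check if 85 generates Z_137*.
p - 1 = 136 has prime divisors 2, 17. Check 85^(136/q) mod 137 for each: 85^(136/2) = 85^68 ≡ 136, 85^(136/17) = 85^8 ≡ 133 (mod 137). None of these is 1, so 85 has order 136 = φ(137), so it is a primitive root mod 137.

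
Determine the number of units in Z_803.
720

Prime factorization: 803 = 11 × 73
Using the formula φ(n) = n × Π(1 - 1/p) for each prime factor p:
φ(803) = 803 × (1 - 1/11) × (1 - 1/73)
φ(803) = 720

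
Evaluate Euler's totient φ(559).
504

Prime factorization: 559 = 13 × 43
Using the formula φ(n) = n × Π(1 - 1/p) for each prime factor p:
φ(559) = 559 × (1 - 1/13) × (1 - 1/43)
φ(559) = 504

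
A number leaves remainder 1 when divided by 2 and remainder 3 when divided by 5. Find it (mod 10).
M = 2 × 5 = 10. M₁ = 5, y₁ ≡ 1 (mod 2). M₂ = 2, y₂ ≡ 3 (mod 5). t = 1×5×1 + 3×2×3 ≡ 3 (mod 10)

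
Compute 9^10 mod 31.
10 = 8 + 2 (binary 1010). Repeated squaring mod 31: 9^1 ≡ 9; 9^2 ≡ 9² = 81 ≡ 19; 9^4 ≡ 19² = 361 ≡ 20; 9^8 ≡ 20² = 400 ≡ 28. Multiply: 9^10 = 9^8 × 9^2 ≡ 28 × 19 (mod 31): 28 × 19 = 532 ≡ 5. So 9^10 ≡ 5 (mod 31).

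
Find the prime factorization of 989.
23 × 43

Divide by primes starting from smallest:
989 ÷ 23 = 43
43 ÷ 43 = 1

989 = 23 × 43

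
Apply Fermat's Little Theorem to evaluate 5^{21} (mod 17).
14

By Fermat's Little Theorem, a^(p-1) ≡ 1 (mod p) for prime p and gcd(a, p) = 1
Here p = 17, so 5^16 ≡ 1 (mod 17)
We can reduce the exponent: 21 mod 16 = 5
So 5^21 ≡ 5^5 (mod 17)
Computing: 5^5 mod 17 = 14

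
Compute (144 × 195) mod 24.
0

(144 × 195) = 28080
28080 mod 24 = 0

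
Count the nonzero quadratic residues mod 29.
For prime 29, there are (p-1)/2 = (29-1)/2 = 14 quadratic residues (excluding 0).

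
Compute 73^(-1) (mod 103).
24

Using Extended Euclidean Algorithm:
gcd(73, 103) = 1
Bezout coefficients: 73 × 24 + 103 × -17 = 1
So 73 × 24 ≡ 1 (mod 103)
The inverse is 24 mod 103 = 24
Verification: 73 × 24 = 1752 = 17 × 103 + 1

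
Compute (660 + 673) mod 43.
0

(660 + 673) = 1333
1333 mod 43 = 0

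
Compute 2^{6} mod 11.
9

Using successive squaring:
Binary expansion of 6: 110
Powers of 2 mod 11 (each is the square of the previous):
  2^1 ≡ 2 (mod 11)
  2^2 ≡ 2² = 4 ≡ 4 (mod 11)
  2^4 ≡ 4² = 16 ≡ 5 (mod 11)
6 = 4 + 2, so 2^6 = 2^4 × 2^2 ≡ 5 × 4 (mod 11)
Multiplying step by step:
  5 × 4 = 20 ≡ 9 (mod 11)
Result: 2^6 ≡ 9 (mod 11)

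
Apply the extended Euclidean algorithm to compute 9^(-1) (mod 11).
Extended GCD: 9(5) + 11(-4) = 1. So 9^(-1) ≡ 5 ≡ 5 (mod 11). Verify: 9 × 5 = 45 ≡ 1 (mod 11)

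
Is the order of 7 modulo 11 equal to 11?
No, the actual order is 10, not 11.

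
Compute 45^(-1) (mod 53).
45^(-1) ≡ 33 (mod 53). Verification: 45 × 33 = 1485 ≡ 1 (mod 53)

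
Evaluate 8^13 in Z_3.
Using Fermat: 8^{2} ≡ 1 (mod 3). 13 ≡ 1 (mod 2). So 8^{13} ≡ 8^{1} ≡ 2 (mod 3)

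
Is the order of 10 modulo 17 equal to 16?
Yes, ord_17(10) = 16.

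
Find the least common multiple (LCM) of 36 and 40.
360

First find GCD(36, 40) using the Euclidean algorithm:
36 = 0 × 40 + 36
40 = 1 × 36 + 4
36 = 9 × 4 + 0
GCD(36, 40) = 4

LCM formula: LCM(a, b) = (a × b) / GCD(a, b)
LCM(36, 40) = (36 × 40) / 4
LCM(36, 40) = 1440 / 4
LCM(36, 40) = 360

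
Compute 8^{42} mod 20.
4

Using successive squaring:
Binary expansion of 42: 101010
Powers of 8 mod 20 (each is the square of the previous):
  8^1 ≡ 8 (mod 20)
  8^2 ≡ 8² = 64 ≡ 4 (mod 20)
  8^4 ≡ 4² = 16 ≡ 16 (mod 20)
  8^8 ≡ 16² = 256 ≡ 16 (mod 20)
  8^16 ≡ 16² = 256 ≡ 16 (mod 20)
  8^32 ≡ 16² = 256 ≡ 16 (mod 20)
42 = 32 + 8 + 2, so 8^42 = 8^32 × 8^8 × 8^2 ≡ 16 × 16 × 4 (mod 20)
Multiplying step by step:
  16 × 16 = 256 ≡ 16 (mod 20)
  16 × 4 = 64 ≡ 4 (mod 20)
Result: 8^42 ≡ 4 (mod 20)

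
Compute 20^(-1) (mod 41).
20^(-1) ≡ 39 (mod 41). Verification: 20 × 39 = 780 ≡ 1 (mod 41)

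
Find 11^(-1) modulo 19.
7

Using Extended Euclidean Algorithm:
gcd(11, 19) = 1
Bezout coefficients: 11 × 7 + 19 × -4 = 1
So 11 × 7 ≡ 1 (mod 19)
The inverse is 7 mod 19 = 7
Verification: 11 × 7 = 77 = 4 × 19 + 1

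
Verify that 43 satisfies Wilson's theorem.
(42)! mod 43 = 42. Since this equals -1 (mod 43), Wilson confirms 43 is prime.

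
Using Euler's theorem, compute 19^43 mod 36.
By Euler: 19^{12} ≡ 1 (mod 36) since gcd(19, 36) = 1. 43 = 3×12 + 7. So 19^{43} ≡ 19^{7} ≡ 19 (mod 36)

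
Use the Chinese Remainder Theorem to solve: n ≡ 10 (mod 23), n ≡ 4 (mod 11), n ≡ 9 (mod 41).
378

Using the Chinese Remainder Theorem:
M = product of moduli = 10373
For equation 1: M_1 = 451, 451 ≡ 14 (mod 23), inverse of 451 mod 23 is 5 (check: 14 × 5 = 70 ≡ 1 (mod 23))
For equation 2: M_2 = 943, 943 ≡ 8 (mod 11), inverse of 943 mod 11 is 7 (check: 8 × 7 = 56 ≡ 1 (mod 11))
For equation 3: M_3 = 253, 253 ≡ 7 (mod 41), inverse of 253 mod 41 is 6 (check: 7 × 6 = 42 ≡ 1 (mod 41))
Combine: n ≡ Σ r_i×M_i×(M_i⁻¹ mod m_i) = 10×451×5 + 4×943×7 + 9×253×6 = 22550 + 26404 + 13662 = 62616
62616 mod 10373 = 378
n ≡ 378 (mod 10373)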